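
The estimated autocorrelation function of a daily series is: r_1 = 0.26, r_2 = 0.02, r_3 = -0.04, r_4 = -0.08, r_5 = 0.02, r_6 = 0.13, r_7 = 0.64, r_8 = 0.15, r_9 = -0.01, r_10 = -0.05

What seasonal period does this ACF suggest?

7

The largest autocorrelation is r_7 = 0.64; the remaining lags stay at or below 0.26. The elevated value at lag 1 (0.26), dropping to 0.02 at lag 2, reflects decaying short-term dependence rather than seasonality.
The dominant spike at lag 7 indicates a seasonal period of 7.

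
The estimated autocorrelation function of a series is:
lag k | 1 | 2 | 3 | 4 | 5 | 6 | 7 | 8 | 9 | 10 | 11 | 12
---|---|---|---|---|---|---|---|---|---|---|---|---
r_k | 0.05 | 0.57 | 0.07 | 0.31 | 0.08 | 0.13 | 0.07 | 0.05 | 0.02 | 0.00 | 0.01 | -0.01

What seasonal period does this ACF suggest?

The largest autocorrelation is r_2 = 0.57, with a weaker echo at lag 4 (0.31); the remaining lags stay at or below 0.13.
The dominant spike at lag 2 indicates a seasonal period of 2.

2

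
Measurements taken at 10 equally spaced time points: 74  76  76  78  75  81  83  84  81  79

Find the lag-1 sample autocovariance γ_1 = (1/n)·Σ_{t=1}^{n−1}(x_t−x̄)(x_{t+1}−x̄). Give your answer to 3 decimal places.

6.151

Mean x̄ = (74 + 76 + 76 + 78 + 75 + 81 + 83 + 84 + 81 + 79)/10 = 78.7000
Σ_{t=1}^{9}(x_t−x̄)(x_{t+1}−x̄) = 61.5100
γ_1 = 61.5100 / 10 = 6.151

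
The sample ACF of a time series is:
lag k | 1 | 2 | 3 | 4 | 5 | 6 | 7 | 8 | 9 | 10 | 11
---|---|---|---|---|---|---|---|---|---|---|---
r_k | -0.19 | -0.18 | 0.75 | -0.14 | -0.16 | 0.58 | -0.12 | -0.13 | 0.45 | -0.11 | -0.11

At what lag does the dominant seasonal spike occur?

3

The largest autocorrelation is r_3 = 0.75, with weaker echoes at lags 6 (0.58) and 9 (0.45); the remaining lags stay at or below -0.11.
The dominant spike at lag 3 indicates a seasonal period of 3.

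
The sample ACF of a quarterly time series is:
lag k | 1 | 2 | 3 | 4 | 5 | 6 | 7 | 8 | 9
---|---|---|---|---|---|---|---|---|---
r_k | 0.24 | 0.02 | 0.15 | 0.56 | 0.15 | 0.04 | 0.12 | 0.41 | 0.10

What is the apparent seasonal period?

The largest autocorrelation is r_4 = 0.56, with a weaker echo at lag 8 (0.41); the remaining lags stay at or below 0.24. The elevated value at lag 1 (0.24), dropping to 0.02 at lag 2, reflects decaying short-term dependence rather than seasonality.
The dominant spike at lag 4 indicates a seasonal period of 4.

4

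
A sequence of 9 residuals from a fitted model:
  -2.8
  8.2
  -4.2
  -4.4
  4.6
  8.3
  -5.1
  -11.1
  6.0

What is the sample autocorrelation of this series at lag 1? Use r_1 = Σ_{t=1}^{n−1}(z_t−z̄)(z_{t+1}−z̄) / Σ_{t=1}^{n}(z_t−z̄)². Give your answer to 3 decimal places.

-0.190

Mean z̄ = (-2.8 + 8.2 − 4.2 − 4.4 + 4.6 + 8.3 − 5.1 − 11.1 + 6.0)/9 = -0.0556
Numerator Σ_{t=1}^{8}(z_t−z̄)(z_{t+1}−z̄) = -73.5086
Denominator Σ(z_t−z̄)² = 387.3222
r_1 = -73.5086 / 387.3222 = -0.190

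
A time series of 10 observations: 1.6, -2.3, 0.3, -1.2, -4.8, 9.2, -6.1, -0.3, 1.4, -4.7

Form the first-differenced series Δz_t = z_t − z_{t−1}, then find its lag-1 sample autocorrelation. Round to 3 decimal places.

-0.672

First differences Δz: -3.9, 2.6, -1.5, -3.6, 14.0, -15.3, 5.8, 1.7, -6.1
Mean of differences = -0.7000
Numerator Σ(Δz_t−Δz̄)(Δz_{t+1}−Δz̄) = -360.3900
Denominator Σ(Δz_t−Δz̄)² = 536.6000
r_1(Δz) = -360.3900 / 536.6000 = -0.672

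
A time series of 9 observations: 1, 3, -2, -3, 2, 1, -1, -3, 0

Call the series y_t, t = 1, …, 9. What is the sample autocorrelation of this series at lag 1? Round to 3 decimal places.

0.008

Mean ȳ = (1 + 3 − 2 − 3 + 2 + 1 − 1 − 3 + 0)/9 = -0.2222
Numerator Σ_{t=1}^{8}(y_t−ȳ)(y_{t+1}−ȳ) = 0.2840
Denominator Σ(y_t−ȳ)² = 37.5556
r_1 = 0.2840 / 37.5556 = 0.008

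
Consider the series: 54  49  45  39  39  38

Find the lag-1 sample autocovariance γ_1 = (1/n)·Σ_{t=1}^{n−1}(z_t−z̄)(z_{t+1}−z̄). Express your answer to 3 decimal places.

Mean z̄ = (54 + 49 + 45 + 39 + 39 + 38)/6 = 44.0000
Σ_{t=1}^{5}(z_t−z̄)(z_{t+1}−z̄) = 105.0000
γ_1 = 105.0000 / 6 = 17.500

17.500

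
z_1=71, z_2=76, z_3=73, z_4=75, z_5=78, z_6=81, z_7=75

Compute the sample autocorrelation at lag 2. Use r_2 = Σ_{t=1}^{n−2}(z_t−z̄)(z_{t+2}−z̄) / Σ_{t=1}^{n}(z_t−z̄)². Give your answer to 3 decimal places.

Mean z̄ = (71 + 76 + 73 + 75 + 78 + 81 + 75)/7 = 75.5714
Deviations from mean: -4.5714, 0.4286, -2.5714, -0.5714, 2.4286, 5.4286, -0.5714
Σ(z_t−z̄)(z_{t+2}−z̄) = (11.7551) + (-0.2449) + (-6.2449) + (-3.1020) + (-1.3878) = 0.7755
Denominator Σ(z_t−z̄)² = 63.7143
r_2 = 0.7755 / 63.7143 = 0.012

0.012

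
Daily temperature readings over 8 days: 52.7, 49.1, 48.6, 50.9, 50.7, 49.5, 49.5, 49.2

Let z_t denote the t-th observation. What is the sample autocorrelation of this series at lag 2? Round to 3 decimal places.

Mean z̄ = (52.7 + 49.1 + 48.6 + 50.9 + 50.7 + 49.5 + 49.5 + 49.2)/8 = 50.0250
Deviations from mean: 2.6750, -0.9250, -1.4250, 0.8750, 0.6750, -0.5250, -0.5250, -0.8250
Numerator Σ_{t=1}^{6}(z_t−z̄)(z_{t+2}−z̄) = -5.9638
Denominator Σ(z_t−z̄)² = 12.4950
r_2 = -5.9638 / 12.4950 = -0.477

-0.477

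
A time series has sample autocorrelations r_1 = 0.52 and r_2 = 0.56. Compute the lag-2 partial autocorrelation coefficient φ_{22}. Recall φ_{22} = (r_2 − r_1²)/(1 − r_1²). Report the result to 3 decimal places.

0.397

φ_{22} = (r_2 − r_1²) / (1 − r_1²)
r_1² = (0.52)² = 0.2704
Numerator = 0.56 − 0.2704 = 0.2896; denominator = 1 − 0.2704 = 0.7296
φ_{22} = 0.2896 / 0.7296 = 0.397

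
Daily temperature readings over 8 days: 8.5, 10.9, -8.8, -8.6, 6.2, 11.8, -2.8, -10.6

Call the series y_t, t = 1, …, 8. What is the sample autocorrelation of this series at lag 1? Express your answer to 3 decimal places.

Mean ȳ = (8.5 + 10.9 − 8.8 − 8.6 + 6.2 + 11.8 − 2.8 − 10.6)/8 = 0.8250
Deviations from mean: 7.6750, 10.0750, -9.6250, -9.4250, 5.3750, 10.9750, -3.6250, -11.4250
Σ(y_t−ȳ)(y_{t+1}−ȳ) = (77.3256) + (-96.9719) + (90.7156) + (-50.6594) + (58.9906) + (-39.7844) + (41.4156) = 81.0319
Denominator Σ(y_t−ȳ)² = 634.8950
r_1 = 81.0319 / 634.8950 = 0.128

0.128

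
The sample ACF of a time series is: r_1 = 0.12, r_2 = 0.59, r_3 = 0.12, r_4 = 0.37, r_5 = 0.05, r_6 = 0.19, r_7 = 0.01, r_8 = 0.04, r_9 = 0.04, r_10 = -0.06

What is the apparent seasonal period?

2

The largest autocorrelation is r_2 = 0.59, with weaker echoes at lags 4 (0.37) and 6 (0.19); the remaining lags stay at or below 0.12.
The dominant spike at lag 2 indicates a seasonal period of 2.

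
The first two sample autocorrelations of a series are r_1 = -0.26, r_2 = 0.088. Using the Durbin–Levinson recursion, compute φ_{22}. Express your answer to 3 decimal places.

0.022

φ_{22} = (r_2 − r_1²) / (1 − r_1²)
r_1² = (-0.26)² = 0.0676
Numerator = 0.088 − 0.0676 = 0.0204; denominator = 1 − 0.0676 = 0.9324
φ_{22} = 0.0204 / 0.9324 = 0.022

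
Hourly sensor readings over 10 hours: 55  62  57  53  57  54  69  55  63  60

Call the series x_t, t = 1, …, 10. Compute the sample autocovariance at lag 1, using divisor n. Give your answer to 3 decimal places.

-8.725

Mean x̄ = (55 + 62 + 57 + 53 + 57 + 54 + 69 + 55 + 63 + 60)/10 = 58.5000
Σ_{t=1}^{9}(x_t−x̄)(x_{t+1}−x̄) = -87.2500
γ_1 = -87.2500 / 10 = -8.725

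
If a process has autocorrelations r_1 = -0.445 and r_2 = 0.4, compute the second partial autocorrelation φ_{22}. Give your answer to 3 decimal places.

0.252

φ_{22} = (r_2 − r_1²) / (1 − r_1²)
r_1² = (-0.445)² = 0.198025
Numerator = 0.4 − 0.1980 = 0.2020; denominator = 1 − 0.1980 = 0.8020
φ_{22} = 0.2020 / 0.8020 = 0.252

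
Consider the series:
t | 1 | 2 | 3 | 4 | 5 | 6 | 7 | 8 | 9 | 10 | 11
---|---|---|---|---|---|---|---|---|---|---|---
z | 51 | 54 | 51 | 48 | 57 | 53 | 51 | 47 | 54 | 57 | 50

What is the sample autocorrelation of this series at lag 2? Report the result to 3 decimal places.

Mean z̄ = (51 + 54 + 51 + 48 + 57 + 53 + 51 + 47 + 54 + 57 + 50)/11 = 52.0909
Numerator Σ_{t=1}^{9}(z_t−z̄)(z_{t+2}−z̄) = -56.7438
Denominator Σ(z_t−z̄)² = 106.9091
r_2 = -56.7438 / 106.9091 = -0.531

-0.531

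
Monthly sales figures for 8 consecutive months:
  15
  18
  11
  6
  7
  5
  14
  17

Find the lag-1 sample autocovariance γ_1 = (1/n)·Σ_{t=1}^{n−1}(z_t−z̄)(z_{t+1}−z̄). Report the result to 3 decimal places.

Mean z̄ = (15 + 18 + 11 + 6 + 7 + 5 + 14 + 17)/8 = 11.6250
Σ_{t=1}^{7}(z_t−z̄)(z_{t+1}−z̄) = 74.7344
γ_1 = 74.7344 / 8 = 9.342

9.342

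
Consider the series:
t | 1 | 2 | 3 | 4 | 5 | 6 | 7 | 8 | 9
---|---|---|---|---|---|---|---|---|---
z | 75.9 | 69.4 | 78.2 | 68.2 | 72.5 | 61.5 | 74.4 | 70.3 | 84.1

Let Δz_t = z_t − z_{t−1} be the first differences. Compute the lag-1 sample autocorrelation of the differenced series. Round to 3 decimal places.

-0.675

First differences Δz: -6.5, 8.8, -10.0, 4.3, -11.0, 12.9, -4.1, 13.8
Mean of differences = 1.0250
Numerator Σ(Δz_t−Δz̄)(Δz_{t+1}−Δz̄) = -488.8431
Denominator Σ(Δz_t−Δz̄)² = 724.4350
r_1(Δz) = -488.8431 / 724.4350 = -0.675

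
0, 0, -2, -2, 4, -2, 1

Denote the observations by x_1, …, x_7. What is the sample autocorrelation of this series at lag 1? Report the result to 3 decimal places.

Mean x̄ = (0 + 0 − 2 − 2 + 4 − 2 + 1)/7 = -0.1429
Deviations from mean: 0.1429, 0.1429, -1.8571, -1.8571, 4.1429, -1.8571, 1.1429
Σ(x_t−x̄)(x_{t+1}−x̄) = (0.0204) + (-0.2653) + (3.4490) + (-7.6939) + (-7.6939) + (-2.1224) = -14.3061
Denominator Σ(x_t−x̄)² = 28.8571
r_1 = -14.3061 / 28.8571 = -0.496

-0.496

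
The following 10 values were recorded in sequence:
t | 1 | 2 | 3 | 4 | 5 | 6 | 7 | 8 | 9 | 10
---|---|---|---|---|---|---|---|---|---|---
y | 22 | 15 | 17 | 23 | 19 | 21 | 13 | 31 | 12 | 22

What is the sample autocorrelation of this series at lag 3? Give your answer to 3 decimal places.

-0.171

Mean ȳ = (22 + 15 + 17 + 23 + 19 + 21 + 13 + 31 + 12 + 22)/10 = 19.5000
Numerator Σ_{t=1}^{7}(y_t−ȳ)(y_{t+3}−ȳ) = -48.7500
Denominator Σ(y_t−ȳ)² = 284.5000
r_3 = -48.7500 / 284.5000 = -0.171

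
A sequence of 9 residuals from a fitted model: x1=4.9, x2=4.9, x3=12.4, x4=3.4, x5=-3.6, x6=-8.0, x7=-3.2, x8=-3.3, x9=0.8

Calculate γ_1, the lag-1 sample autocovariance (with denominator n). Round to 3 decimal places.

19.307

Mean x̄ = (4.9 + 4.9 + 12.4 + 3.4 − 3.6 − 8.0 − 3.2 − 3.3 + 0.8)/9 = 0.9222
Σ_{t=1}^{8}(x_t−x̄)(x_{t+1}−x̄) = 173.7617
γ_1 = 173.7617 / 9 = 19.307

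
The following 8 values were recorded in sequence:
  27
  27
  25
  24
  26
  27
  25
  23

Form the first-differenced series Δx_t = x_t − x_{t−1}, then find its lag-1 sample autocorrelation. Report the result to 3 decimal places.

0.161

First differences Δx: 0, -2, -1, 2, 1, -2, -2
Mean of differences = -0.5714
Numerator Σ(Δx_t−Δx̄)(Δx_{t+1}−Δx̄) = 2.5306
Denominator Σ(Δx_t−Δx̄)² = 15.7143
r_1(Δx) = 2.5306 / 15.7143 = 0.161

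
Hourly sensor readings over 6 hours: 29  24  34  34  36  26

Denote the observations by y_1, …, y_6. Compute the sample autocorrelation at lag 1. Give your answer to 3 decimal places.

-0.052

Mean ȳ = (29 + 24 + 34 + 34 + 36 + 26)/6 = 30.5000
Deviations from mean: -1.5000, -6.5000, 3.5000, 3.5000, 5.5000, -4.5000
Numerator Σ_{t=1}^{5}(y_t−ȳ)(y_{t+1}−ȳ) = -6.2500
Denominator Σ(y_t−ȳ)² = 119.5000
r_1 = -6.2500 / 119.5000 = -0.052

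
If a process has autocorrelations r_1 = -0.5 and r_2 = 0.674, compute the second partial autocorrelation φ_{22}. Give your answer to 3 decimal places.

0.565

φ_{22} = (r_2 − r_1²) / (1 − r_1²)
r_1² = (-0.5)² = 0.25
Numerator = 0.674 − 0.2500 = 0.4240; denominator = 1 − 0.2500 = 0.7500
φ_{22} = 0.4240 / 0.7500 = 0.565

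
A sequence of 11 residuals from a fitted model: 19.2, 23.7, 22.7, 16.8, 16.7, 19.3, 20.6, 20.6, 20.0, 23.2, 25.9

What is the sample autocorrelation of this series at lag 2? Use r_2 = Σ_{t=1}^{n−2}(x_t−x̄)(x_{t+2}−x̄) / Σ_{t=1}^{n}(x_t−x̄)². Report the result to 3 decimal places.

-0.241

Mean x̄ = (19.2 + 23.7 + 22.7 + 16.8 + 16.7 + 19.3 + 20.6 + 20.6 + 20.0 + 23.2 + 25.9)/11 = 20.7909
Numerator Σ_{t=1}^{9}(x_t−x̄)(x_{t+2}−x̄) = -19.7911
Denominator Σ(x_t−x̄)² = 82.1291
r_2 = -19.7911 / 82.1291 = -0.241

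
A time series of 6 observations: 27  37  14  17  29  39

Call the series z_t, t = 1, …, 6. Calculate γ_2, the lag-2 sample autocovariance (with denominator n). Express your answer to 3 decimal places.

Mean z̄ = (27 + 37 + 14 + 17 + 29 + 39)/6 = 27.1667
Deviations: -0.1667, 9.8333, -13.1667, -10.1667, 1.8333, 11.8333
Σ_{t=1}^{4}(z_t−z̄)(z_{t+2}−z̄) = -242.2222
γ_2 = -242.2222 / 6 = -40.370

-40.370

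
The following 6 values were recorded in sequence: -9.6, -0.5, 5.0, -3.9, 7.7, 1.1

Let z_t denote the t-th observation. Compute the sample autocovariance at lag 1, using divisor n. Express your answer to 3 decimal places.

-6.414

Mean z̄ = (-9.6 − 0.5 + 5.0 − 3.9 + 7.7 + 1.1)/6 = -0.0333
Deviations: -9.5667, -0.4667, 5.0333, -3.8667, 7.7333, 1.1333
Σ_{t=1}^{5}(z_t−z̄)(z_{t+1}−z̄) = -38.4844
γ_1 = -38.4844 / 6 = -6.414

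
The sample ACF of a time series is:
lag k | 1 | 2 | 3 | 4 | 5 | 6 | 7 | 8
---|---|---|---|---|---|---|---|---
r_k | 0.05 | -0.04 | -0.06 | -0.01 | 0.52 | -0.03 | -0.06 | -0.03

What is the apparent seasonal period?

The largest autocorrelation is r_5 = 0.52; the remaining lags stay at or below 0.05.
The dominant spike at lag 5 indicates a seasonal period of 5.

5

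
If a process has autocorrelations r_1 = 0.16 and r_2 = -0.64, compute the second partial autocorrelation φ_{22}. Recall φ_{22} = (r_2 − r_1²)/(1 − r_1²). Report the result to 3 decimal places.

-0.683

φ_{22} = (r_2 − r_1²) / (1 − r_1²)
r_1² = (0.16)² = 0.0256
Numerator = -0.64 − 0.0256 = -0.6656; denominator = 1 − 0.0256 = 0.9744
φ_{22} = -0.6656 / 0.9744 = -0.683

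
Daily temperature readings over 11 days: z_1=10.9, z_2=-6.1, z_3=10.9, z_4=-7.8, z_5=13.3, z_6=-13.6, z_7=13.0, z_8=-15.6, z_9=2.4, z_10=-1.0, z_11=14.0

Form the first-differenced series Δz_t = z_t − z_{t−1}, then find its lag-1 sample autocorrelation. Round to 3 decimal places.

First differences Δz: -17.0, 17.0, -18.7, 21.1, -26.9, 26.6, -28.6, 18.0, -3.4, 15.0
Mean of differences = 0.3100
Numerator Σ(Δz_t−Δz̄)(Δz_{t+1}−Δz̄) = -3674.0371
Denominator Σ(Δz_t−Δz̄)² = 4181.6290
r_1(Δz) = -3674.0371 / 4181.6290 = -0.879

-0.879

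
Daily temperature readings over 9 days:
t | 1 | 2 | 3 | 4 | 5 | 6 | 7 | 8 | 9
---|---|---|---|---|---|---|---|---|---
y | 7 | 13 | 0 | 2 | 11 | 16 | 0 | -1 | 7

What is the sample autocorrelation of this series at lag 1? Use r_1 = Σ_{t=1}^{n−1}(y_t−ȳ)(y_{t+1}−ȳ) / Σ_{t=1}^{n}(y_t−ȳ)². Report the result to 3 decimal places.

Mean ȳ = (7 + 13 + 0 + 2 + 11 + 16 + 0 − 1 + 7)/9 = 6.1111
Numerator Σ_{t=1}^{8}(y_t−ȳ)(y_{t+1}−ȳ) = -5.9012
Denominator Σ(y_t−ȳ)² = 312.8889
r_1 = -5.9012 / 312.8889 = -0.019

-0.019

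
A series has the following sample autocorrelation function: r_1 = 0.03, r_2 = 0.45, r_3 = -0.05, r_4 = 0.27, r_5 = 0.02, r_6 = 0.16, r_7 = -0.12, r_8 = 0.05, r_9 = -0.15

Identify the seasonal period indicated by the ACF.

2

The largest autocorrelation is r_2 = 0.45, with weaker echoes at lags 4 (0.27) and 6 (0.16); the remaining lags stay at or below 0.05.
The dominant spike at lag 2 indicates a seasonal period of 2.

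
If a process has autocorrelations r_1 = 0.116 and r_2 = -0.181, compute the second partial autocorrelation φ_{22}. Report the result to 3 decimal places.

φ_{22} = (r_2 − r_1²) / (1 − r_1²)
r_1² = (0.116)² = 0.013456
Numerator = -0.181 − 0.0135 = -0.1945; denominator = 1 − 0.0135 = 0.9865
φ_{22} = -0.1945 / 0.9865 = -0.197

-0.197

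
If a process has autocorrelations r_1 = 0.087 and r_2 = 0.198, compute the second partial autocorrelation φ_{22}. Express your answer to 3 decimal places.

0.192

φ_{22} = (r_2 − r_1²) / (1 − r_1²)
r_1² = (0.087)² = 0.007569
Numerator = 0.198 − 0.0076 = 0.1904; denominator = 1 − 0.0076 = 0.9924
φ_{22} = 0.1904 / 0.9924 = 0.192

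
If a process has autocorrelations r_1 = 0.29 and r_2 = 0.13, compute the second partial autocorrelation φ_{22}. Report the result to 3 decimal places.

φ_{22} = (r_2 − r_1²) / (1 − r_1²)
r_1² = (0.29)² = 0.0841
Numerator = 0.13 − 0.0841 = 0.0459; denominator = 1 − 0.0841 = 0.9159
φ_{22} = 0.0459 / 0.9159 = 0.050

0.050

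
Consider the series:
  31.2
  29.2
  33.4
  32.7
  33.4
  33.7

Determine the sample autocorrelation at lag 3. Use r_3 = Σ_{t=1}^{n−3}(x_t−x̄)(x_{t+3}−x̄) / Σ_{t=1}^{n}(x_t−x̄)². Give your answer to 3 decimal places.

-0.151

Mean x̄ = (31.2 + 29.2 + 33.4 + 32.7 + 33.4 + 33.7)/6 = 32.2667
Deviations from mean: -1.0667, -3.0667, 1.1333, 0.4333, 1.1333, 1.4333
Σ(x_t−x̄)(x_{t+3}−x̄) = (-0.4622) + (-3.4756) + (1.6244) = -2.3133
Denominator Σ(x_t−x̄)² = 15.3533
r_3 = -2.3133 / 15.3533 = -0.151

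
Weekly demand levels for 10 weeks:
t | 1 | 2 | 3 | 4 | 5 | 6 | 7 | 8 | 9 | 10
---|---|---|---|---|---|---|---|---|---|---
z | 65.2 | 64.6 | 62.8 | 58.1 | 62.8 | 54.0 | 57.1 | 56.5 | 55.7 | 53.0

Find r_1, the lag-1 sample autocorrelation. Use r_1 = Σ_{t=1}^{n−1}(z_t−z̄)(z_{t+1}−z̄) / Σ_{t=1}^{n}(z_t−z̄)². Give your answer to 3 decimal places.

Mean z̄ = (65.2 + 64.6 + 62.8 + 58.1 + 62.8 + 54.0 + 57.1 + 56.5 + 55.7 + 53.0)/10 = 58.9800
Numerator Σ_{t=1}^{9}(z_t−z̄)(z_{t+1}−z̄) = 72.4516
Denominator Σ(z_t−z̄)² = 181.2360
r_1 = 72.4516 / 181.2360 = 0.400

0.400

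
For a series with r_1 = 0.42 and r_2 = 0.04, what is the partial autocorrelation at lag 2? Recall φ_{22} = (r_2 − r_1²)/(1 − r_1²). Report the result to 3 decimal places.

-0.166

φ_{22} = (r_2 − r_1²) / (1 − r_1²)
r_1² = (0.42)² = 0.1764
Numerator = 0.04 − 0.1764 = -0.1364; denominator = 1 − 0.1764 = 0.8236
φ_{22} = -0.1364 / 0.8236 = -0.166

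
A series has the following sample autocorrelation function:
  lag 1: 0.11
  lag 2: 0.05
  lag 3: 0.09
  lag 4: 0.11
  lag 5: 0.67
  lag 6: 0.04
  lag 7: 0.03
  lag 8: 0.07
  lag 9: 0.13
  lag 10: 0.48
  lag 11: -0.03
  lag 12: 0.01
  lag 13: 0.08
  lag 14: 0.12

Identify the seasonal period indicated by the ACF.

The largest autocorrelation is r_5 = 0.67, with a weaker echo at lag 10 (0.48); the remaining lags stay at or below 0.13.
The dominant spike at lag 5 indicates a seasonal period of 5.

5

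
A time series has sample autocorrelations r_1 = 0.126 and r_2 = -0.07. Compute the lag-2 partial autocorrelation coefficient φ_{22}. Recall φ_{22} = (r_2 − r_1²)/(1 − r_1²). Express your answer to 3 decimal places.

-0.087

φ_{22} = (r_2 − r_1²) / (1 − r_1²)
r_1² = (0.126)² = 0.015876
Numerator = -0.07 − 0.0159 = -0.0859; denominator = 1 − 0.0159 = 0.9841
φ_{22} = -0.0859 / 0.9841 = -0.087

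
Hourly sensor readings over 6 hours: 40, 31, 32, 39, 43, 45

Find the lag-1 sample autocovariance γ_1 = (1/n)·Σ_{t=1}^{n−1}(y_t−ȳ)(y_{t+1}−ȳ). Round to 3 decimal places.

Mean ȳ = (40 + 31 + 32 + 39 + 43 + 45)/6 = 38.3333
Deviations: 1.6667, -7.3333, -6.3333, 0.6667, 4.6667, 6.6667
Σ_{t=1}^{5}(y_t−ȳ)(y_{t+1}−ȳ) = 64.2222
γ_1 = 64.2222 / 6 = 10.704

10.704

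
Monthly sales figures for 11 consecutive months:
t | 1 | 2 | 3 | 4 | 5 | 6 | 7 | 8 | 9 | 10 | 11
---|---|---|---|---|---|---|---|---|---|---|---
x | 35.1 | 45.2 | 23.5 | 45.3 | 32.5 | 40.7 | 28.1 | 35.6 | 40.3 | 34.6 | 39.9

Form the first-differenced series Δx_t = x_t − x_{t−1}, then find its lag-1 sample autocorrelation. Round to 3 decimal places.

First differences Δx: 10.1, -21.7, 21.8, -12.8, 8.2, -12.6, 7.5, 4.7, -5.7, 5.3
Mean of differences = 0.4800
Numerator Σ(Δx_t−Δx̄)(Δx_{t+1}−Δx̄) = -1290.9424
Denominator Σ(Δx_t−Δx̄)² = 1574.5960
r_1(Δx) = -1290.9424 / 1574.5960 = -0.820

-0.820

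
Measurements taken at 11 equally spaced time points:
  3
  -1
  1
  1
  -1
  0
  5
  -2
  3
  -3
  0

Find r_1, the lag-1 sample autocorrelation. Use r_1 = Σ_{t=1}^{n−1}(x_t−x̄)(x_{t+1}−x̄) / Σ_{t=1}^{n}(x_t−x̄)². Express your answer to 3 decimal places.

-0.545

Mean x̄ = (3 − 1 + 1 + 1 − 1 + 0 + 5 − 2 + 3 − 3 + 0)/11 = 0.5455
Numerator Σ_{t=1}^{10}(x_t−x̄)(x_{t+1}−x̄) = -30.9339
Denominator Σ(x_t−x̄)² = 56.7273
r_1 = -30.9339 / 56.7273 = -0.545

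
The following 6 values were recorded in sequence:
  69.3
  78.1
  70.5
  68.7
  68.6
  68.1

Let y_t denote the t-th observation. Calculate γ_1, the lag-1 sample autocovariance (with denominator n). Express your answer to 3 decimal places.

-0.223

Mean ȳ = (69.3 + 78.1 + 70.5 + 68.7 + 68.6 + 68.1)/6 = 70.5500
Σ_{t=1}^{5}(y_t−ȳ)(y_{t+1}−ȳ) = -1.3375
γ_1 = -1.3375 / 6 = -0.223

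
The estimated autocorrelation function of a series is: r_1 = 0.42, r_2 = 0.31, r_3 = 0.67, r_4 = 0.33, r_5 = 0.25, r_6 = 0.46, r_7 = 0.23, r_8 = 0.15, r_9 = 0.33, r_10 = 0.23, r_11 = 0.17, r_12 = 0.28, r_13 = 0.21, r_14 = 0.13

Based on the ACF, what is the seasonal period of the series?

The largest autocorrelation is r_3 = 0.67, with a weaker echo at lag 6 (0.46); the remaining lags stay at or below 0.42. The elevated value at lag 1 (0.42), dropping to 0.31 at lag 2, reflects decaying short-term dependence rather than seasonality.
The dominant spike at lag 3 indicates a seasonal period of 3.

3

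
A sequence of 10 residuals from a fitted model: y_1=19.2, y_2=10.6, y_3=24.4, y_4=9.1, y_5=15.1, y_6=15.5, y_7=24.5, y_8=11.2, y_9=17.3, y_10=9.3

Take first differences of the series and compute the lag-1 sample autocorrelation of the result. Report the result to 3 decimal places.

-0.747

First differences Δy: -8.6, 13.8, -15.3, 6.0, 0.4, 9.0, -13.3, 6.1, -8.0
Mean of differences = -1.1000
Numerator Σ(Δy_t−Δȳ)(Δy_{t+1}−Δȳ) = -659.0900
Denominator Σ(Δy_t−Δȳ)² = 882.8600
r_1(Δy) = -659.0900 / 882.8600 = -0.747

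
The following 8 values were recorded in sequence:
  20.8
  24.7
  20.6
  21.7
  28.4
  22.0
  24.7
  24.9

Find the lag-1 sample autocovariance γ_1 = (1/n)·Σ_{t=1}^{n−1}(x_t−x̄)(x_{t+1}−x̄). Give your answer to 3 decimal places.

-2.220

Mean x̄ = (20.8 + 24.7 + 20.6 + 21.7 + 28.4 + 22.0 + 24.7 + 24.9)/8 = 23.4750
Deviations: -2.6750, 1.2250, -2.8750, -1.7750, 4.9250, -1.4750, 1.2250, 1.4250
Σ_{t=1}^{7}(x_t−x̄)(x_{t+1}−x̄) = -17.7631
γ_1 = -17.7631 / 8 = -2.220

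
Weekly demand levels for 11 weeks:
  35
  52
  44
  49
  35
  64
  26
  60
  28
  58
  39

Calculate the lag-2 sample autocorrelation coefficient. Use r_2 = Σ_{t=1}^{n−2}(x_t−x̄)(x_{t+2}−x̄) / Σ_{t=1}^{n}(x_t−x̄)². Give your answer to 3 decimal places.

Mean x̄ = (35 + 52 + 44 + 49 + 35 + 64 + 26 + 60 + 28 + 58 + 39)/11 = 44.5455
Numerator Σ_{t=1}^{9}(x_t−x̄)(x_{t+2}−x̄) = 1214.4959
Denominator Σ(x_t−x̄)² = 1704.7273
r_2 = 1214.4959 / 1704.7273 = 0.712

0.712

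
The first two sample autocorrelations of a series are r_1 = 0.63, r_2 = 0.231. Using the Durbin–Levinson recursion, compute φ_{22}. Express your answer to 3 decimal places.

-0.275

φ_{22} = (r_2 − r_1²) / (1 − r_1²)
r_1² = (0.63)² = 0.3969
Numerator = 0.231 − 0.3969 = -0.1659; denominator = 1 − 0.3969 = 0.6031
φ_{22} = -0.1659 / 0.6031 = -0.275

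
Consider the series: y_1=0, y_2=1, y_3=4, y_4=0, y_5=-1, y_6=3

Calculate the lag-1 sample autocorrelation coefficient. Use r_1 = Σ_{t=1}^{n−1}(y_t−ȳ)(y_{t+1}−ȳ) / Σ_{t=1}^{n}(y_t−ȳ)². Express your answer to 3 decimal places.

-0.267

Mean ȳ = (0 + 1 + 4 + 0 − 1 + 3)/6 = 1.1667
Deviations from mean: -1.1667, -0.1667, 2.8333, -1.1667, -2.1667, 1.8333
Numerator Σ_{t=1}^{5}(y_t−ȳ)(y_{t+1}−ȳ) = -5.0278
Denominator Σ(y_t−ȳ)² = 18.8333
r_1 = -5.0278 / 18.8333 = -0.267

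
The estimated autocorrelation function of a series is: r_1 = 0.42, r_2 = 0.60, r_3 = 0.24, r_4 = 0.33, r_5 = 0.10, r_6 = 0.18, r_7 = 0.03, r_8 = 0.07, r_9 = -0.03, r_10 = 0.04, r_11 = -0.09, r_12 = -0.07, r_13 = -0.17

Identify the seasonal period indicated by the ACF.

The largest autocorrelation is r_2 = 0.60; the remaining lags stay at or below 0.42.
The dominant spike at lag 2 indicates a seasonal period of 2.

2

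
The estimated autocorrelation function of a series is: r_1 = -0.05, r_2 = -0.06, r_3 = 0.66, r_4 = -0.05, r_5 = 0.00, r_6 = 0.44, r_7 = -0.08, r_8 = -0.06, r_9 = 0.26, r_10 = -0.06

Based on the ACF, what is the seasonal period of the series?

The largest autocorrelation is r_3 = 0.66, with weaker echoes at lags 6 (0.44) and 9 (0.26); the remaining lags stay at or below 0.00.
The dominant spike at lag 3 indicates a seasonal period of 3.

3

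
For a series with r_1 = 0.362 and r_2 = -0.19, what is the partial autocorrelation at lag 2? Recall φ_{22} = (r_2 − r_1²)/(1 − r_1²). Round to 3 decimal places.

φ_{22} = (r_2 − r_1²) / (1 − r_1²)
r_1² = (0.362)² = 0.131044
Numerator = -0.19 − 0.1310 = -0.3210; denominator = 1 − 0.1310 = 0.8690
φ_{22} = -0.3210 / 0.8690 = -0.369

-0.369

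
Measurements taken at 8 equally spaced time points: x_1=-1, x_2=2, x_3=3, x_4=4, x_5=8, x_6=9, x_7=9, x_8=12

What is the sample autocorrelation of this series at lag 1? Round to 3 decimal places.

0.551

Mean x̄ = (-1 + 2 + 3 + 4 + 8 + 9 + 9 + 12)/8 = 5.7500
Deviations from mean: -6.7500, -3.7500, -2.7500, -1.7500, 2.2500, 3.2500, 3.2500, 6.2500
Σ(x_t−x̄)(x_{t+1}−x̄) = (25.3125) + (10.3125) + (4.8125) + (-3.9375) + (7.3125) + (10.5625) + (20.3125) = 74.6875
Denominator Σ(x_t−x̄)² = 135.5000
r_1 = 74.6875 / 135.5000 = 0.551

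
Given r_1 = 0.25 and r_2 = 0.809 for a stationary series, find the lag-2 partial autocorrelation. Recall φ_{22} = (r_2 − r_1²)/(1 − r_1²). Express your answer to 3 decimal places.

0.796

φ_{22} = (r_2 − r_1²) / (1 − r_1²)
r_1² = (0.25)² = 0.0625
Numerator = 0.809 − 0.0625 = 0.7465; denominator = 1 − 0.0625 = 0.9375
φ_{22} = 0.7465 / 0.9375 = 0.796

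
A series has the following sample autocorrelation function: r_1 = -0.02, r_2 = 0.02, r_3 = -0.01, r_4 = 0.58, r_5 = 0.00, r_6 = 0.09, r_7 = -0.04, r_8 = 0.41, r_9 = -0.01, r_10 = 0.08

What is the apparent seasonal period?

4

The largest autocorrelation is r_4 = 0.58, with a weaker echo at lag 8 (0.41); the remaining lags stay at or below 0.09.
The dominant spike at lag 4 indicates a seasonal period of 4.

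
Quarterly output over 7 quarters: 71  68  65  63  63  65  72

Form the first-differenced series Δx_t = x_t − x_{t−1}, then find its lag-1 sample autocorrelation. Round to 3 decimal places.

0.394

First differences Δx: -3, -3, -2, 0, 2, 7
Mean of differences = 0.1667
Numerator Σ(Δx_t−Δx̄)(Δx_{t+1}−Δx̄) = 29.4722
Denominator Σ(Δx_t−Δx̄)² = 74.8333
r_1(Δx) = 29.4722 / 74.8333 = 0.394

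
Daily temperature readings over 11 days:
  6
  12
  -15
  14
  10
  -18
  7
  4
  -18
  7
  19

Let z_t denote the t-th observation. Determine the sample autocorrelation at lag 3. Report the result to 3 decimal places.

0.570

Mean z̄ = (6 + 12 − 15 + 14 + 10 − 18 + 7 + 4 − 18 + 7 + 19)/11 = 2.5455
Numerator Σ_{t=1}^{8}(z_t−z̄)(z_{t+3}−z̄) = 998.2893
Denominator Σ(z_t−z̄)² = 1752.7273
r_3 = 998.2893 / 1752.7273 = 0.570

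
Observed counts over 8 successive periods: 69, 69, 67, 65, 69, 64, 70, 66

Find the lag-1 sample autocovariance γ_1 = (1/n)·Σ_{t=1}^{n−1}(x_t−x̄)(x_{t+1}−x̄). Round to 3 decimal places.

Mean x̄ = (69 + 69 + 67 + 65 + 69 + 64 + 70 + 66)/8 = 67.3750
Deviations: 1.6250, 1.6250, -0.3750, -2.3750, 1.6250, -3.3750, 2.6250, -1.3750
Σ_{t=1}^{7}(x_t−x̄)(x_{t+1}−x̄) = -18.8906
γ_1 = -18.8906 / 8 = -2.361

-2.361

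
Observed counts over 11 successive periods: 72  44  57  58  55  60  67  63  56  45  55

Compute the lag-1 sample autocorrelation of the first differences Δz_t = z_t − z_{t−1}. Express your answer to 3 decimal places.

-0.285

First differences Δz: -28, 13, 1, -3, 5, 7, -4, -7, -11, 10
Mean of differences = -1.7000
Numerator Σ(Δz_t−Δz̄)(Δz_{t+1}−Δz̄) = -368.1900
Denominator Σ(Δz_t−Δz̄)² = 1294.1000
r_1(Δz) = -368.1900 / 1294.1000 = -0.285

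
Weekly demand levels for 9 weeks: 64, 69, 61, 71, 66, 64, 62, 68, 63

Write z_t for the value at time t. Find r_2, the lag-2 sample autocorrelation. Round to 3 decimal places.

Mean z̄ = (64 + 69 + 61 + 71 + 66 + 64 + 62 + 68 + 63)/9 = 65.3333
Numerator Σ_{t=1}^{7}(z_t−z̄)(z_{t+2}−z̄) = 18.1111
Denominator Σ(z_t−z̄)² = 92.0000
r_2 = 18.1111 / 92.0000 = 0.197

0.197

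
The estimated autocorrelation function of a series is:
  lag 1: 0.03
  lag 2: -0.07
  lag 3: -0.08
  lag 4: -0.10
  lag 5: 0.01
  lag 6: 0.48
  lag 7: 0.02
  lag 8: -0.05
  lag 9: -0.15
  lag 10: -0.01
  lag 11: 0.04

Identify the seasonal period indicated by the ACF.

The largest autocorrelation is r_6 = 0.48; the remaining lags stay at or below 0.04.
The dominant spike at lag 6 indicates a seasonal period of 6.

6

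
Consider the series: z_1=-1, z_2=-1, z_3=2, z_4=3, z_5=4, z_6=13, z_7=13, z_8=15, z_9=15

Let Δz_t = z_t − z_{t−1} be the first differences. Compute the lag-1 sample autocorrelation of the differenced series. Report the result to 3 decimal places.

First differences Δz: 0, 3, 1, 1, 9, 0, 2, 0
Mean of differences = 2.0000
Numerator Σ(Δz_t−Δz̄)(Δz_{t+1}−Δz̄) = -23.0000
Denominator Σ(Δz_t−Δz̄)² = 64.0000
r_1(Δz) = -23.0000 / 64.0000 = -0.359

-0.359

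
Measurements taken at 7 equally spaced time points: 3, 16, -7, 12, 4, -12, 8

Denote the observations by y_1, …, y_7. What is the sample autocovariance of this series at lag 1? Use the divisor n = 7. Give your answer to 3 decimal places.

Mean ȳ = (3 + 16 − 7 + 12 + 4 − 12 + 8)/7 = 3.4286
Deviations: -0.4286, 12.5714, -10.4286, 8.5714, 0.5714, -15.4286, 4.5714
Σ_{t=1}^{6}(y_t−ȳ)(y_{t+1}−ȳ) = -300.3265
γ_1 = -300.3265 / 7 = -42.904

-42.904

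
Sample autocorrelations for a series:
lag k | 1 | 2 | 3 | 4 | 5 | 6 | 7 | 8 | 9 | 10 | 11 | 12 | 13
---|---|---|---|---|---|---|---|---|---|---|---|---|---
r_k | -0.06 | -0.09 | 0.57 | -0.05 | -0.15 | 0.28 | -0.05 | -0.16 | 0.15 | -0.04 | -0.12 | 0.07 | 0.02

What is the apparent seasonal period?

3

The largest autocorrelation is r_3 = 0.57, with weaker echoes at lags 6 (0.28) and 9 (0.15); the remaining lags stay at or below 0.07.
The dominant spike at lag 3 indicates a seasonal period of 3.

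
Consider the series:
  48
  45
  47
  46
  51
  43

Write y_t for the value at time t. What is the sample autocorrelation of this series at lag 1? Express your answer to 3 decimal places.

Mean ȳ = (48 + 45 + 47 + 46 + 51 + 43)/6 = 46.6667
Deviations from mean: 1.3333, -1.6667, 0.3333, -0.6667, 4.3333, -3.6667
Numerator Σ_{t=1}^{5}(y_t−ȳ)(y_{t+1}−ȳ) = -21.7778
Denominator Σ(y_t−ȳ)² = 37.3333
r_1 = -21.7778 / 37.3333 = -0.583

-0.583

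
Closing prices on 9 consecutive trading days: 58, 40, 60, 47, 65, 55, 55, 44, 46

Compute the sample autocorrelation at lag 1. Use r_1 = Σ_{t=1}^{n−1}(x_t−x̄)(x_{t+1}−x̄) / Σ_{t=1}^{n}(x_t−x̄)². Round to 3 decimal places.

-0.363

Mean x̄ = (58 + 40 + 60 + 47 + 65 + 55 + 55 + 44 + 46)/9 = 52.2222
Numerator Σ_{t=1}^{8}(x_t−x̄)(x_{t+1}−x̄) = -201.4938
Denominator Σ(x_t−x̄)² = 555.5556
r_1 = -201.4938 / 555.5556 = -0.363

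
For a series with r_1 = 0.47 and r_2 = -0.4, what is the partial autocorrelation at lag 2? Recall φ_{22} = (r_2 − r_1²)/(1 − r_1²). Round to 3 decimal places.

φ_{22} = (r_2 − r_1²) / (1 − r_1²)
r_1² = (0.47)² = 0.2209
Numerator = -0.4 − 0.2209 = -0.6209; denominator = 1 − 0.2209 = 0.7791
φ_{22} = -0.6209 / 0.7791 = -0.797

-0.797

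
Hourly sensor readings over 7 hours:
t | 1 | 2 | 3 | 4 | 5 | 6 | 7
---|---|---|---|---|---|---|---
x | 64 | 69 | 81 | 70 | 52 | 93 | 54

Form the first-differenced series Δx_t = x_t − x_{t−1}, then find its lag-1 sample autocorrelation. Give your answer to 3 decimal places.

First differences Δx: 5, 12, -11, -18, 41, -39
Mean of differences = -1.6667
Numerator Σ(Δx_t−Δx̄)(Δx_{t+1}−Δx̄) = -2173.7778
Denominator Σ(Δx_t−Δx̄)² = 3799.3333
r_1(Δx) = -2173.7778 / 3799.3333 = -0.572

-0.572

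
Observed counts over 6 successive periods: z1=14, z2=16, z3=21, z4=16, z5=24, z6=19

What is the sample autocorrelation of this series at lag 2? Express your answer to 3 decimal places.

Mean z̄ = (14 + 16 + 21 + 16 + 24 + 19)/6 = 18.3333
Σ(z_t−z̄)(z_{t+2}−z̄) = (-11.5556) + (5.4444) + (15.1111) + (-1.5556) = 7.4444
Denominator Σ(z_t−z̄)² = 69.3333
r_2 = 7.4444 / 69.3333 = 0.107

0.107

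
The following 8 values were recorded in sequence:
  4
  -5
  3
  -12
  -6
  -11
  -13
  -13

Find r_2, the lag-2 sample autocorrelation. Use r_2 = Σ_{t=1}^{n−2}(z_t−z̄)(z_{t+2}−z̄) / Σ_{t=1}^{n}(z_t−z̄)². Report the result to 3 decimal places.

Mean z̄ = (4 − 5 + 3 − 12 − 6 − 11 − 13 − 13)/8 = -6.6250
Deviations from mean: 10.6250, 1.6250, 9.6250, -5.3750, 0.6250, -4.3750, -6.3750, -6.3750
Σ(z_t−z̄)(z_{t+2}−z̄) = (102.2656) + (-8.7344) + (6.0156) + (23.5156) + (-3.9844) + (27.8906) = 146.9688
Denominator Σ(z_t−z̄)² = 337.8750
r_2 = 146.9688 / 337.8750 = 0.435

0.435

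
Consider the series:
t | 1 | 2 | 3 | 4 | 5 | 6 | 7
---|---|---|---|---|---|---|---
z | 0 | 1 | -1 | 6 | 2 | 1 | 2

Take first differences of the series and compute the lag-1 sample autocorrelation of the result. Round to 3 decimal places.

First differences Δz: 1, -2, 7, -4, -1, 1
Mean of differences = 0.3333
Numerator Σ(Δz_t−Δz̄)(Δz_{t+1}−Δz̄) = -41.1111
Denominator Σ(Δz_t−Δz̄)² = 71.3333
r_1(Δz) = -41.1111 / 71.3333 = -0.576

-0.576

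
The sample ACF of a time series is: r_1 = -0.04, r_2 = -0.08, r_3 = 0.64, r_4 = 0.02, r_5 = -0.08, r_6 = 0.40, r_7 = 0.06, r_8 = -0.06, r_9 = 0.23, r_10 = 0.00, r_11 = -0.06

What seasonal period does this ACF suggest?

3

The largest autocorrelation is r_3 = 0.64, with weaker echoes at lags 6 (0.40) and 9 (0.23); the remaining lags stay at or below 0.06.
The dominant spike at lag 3 indicates a seasonal period of 3.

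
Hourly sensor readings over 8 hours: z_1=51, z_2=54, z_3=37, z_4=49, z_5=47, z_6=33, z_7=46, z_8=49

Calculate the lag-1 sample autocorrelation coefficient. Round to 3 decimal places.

Mean z̄ = (51 + 54 + 37 + 49 + 47 + 33 + 46 + 49)/8 = 45.7500
Deviations from mean: 5.2500, 8.2500, -8.7500, 3.2500, 1.2500, -12.7500, 0.2500, 3.2500
Σ(z_t−z̄)(z_{t+1}−z̄) = (43.3125) + (-72.1875) + (-28.4375) + (4.0625) + (-15.9375) + (-3.1875) + (0.8125) = -71.5625
Denominator Σ(z_t−z̄)² = 357.5000
r_1 = -71.5625 / 357.5000 = -0.200

-0.200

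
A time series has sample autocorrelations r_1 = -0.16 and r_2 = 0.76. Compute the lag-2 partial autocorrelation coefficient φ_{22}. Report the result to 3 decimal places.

φ_{22} = (r_2 − r_1²) / (1 − r_1²)
r_1² = (-0.16)² = 0.0256
Numerator = 0.76 − 0.0256 = 0.7344; denominator = 1 − 0.0256 = 0.9744
φ_{22} = 0.7344 / 0.9744 = 0.754

0.754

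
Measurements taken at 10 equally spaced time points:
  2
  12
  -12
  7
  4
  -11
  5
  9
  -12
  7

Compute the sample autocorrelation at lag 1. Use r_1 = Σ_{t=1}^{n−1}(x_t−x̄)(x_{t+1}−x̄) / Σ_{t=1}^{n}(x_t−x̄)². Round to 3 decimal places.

-0.556

Mean x̄ = (2 + 12 − 12 + 7 + 4 − 11 + 5 + 9 − 12 + 7)/10 = 1.1000
Numerator Σ_{t=1}^{9}(x_t−x̄)(x_{t+1}−x̄) = -425.4100
Denominator Σ(x_t−x̄)² = 764.9000
r_1 = -425.4100 / 764.9000 = -0.556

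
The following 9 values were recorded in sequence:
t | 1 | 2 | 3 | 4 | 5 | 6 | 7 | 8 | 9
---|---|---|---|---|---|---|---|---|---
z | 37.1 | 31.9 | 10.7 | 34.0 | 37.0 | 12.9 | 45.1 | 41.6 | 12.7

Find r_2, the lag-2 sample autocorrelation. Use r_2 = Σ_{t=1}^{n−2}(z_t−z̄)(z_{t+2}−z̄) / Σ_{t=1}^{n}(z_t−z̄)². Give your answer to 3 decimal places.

-0.483

Mean z̄ = (37.1 + 31.9 + 10.7 + 34.0 + 37.0 + 12.9 + 45.1 + 41.6 + 12.7)/9 = 29.2222
Σ(z_t−z̄)(z_{t+2}−z̄) = (-145.9140) + (12.7938) + (-144.0617) + (-77.9840) + (123.4938) + (-202.0328) + (-262.3362) = -696.0410
Denominator Σ(z_t−z̄)² = 1440.3356
r_2 = -696.0410 / 1440.3356 = -0.483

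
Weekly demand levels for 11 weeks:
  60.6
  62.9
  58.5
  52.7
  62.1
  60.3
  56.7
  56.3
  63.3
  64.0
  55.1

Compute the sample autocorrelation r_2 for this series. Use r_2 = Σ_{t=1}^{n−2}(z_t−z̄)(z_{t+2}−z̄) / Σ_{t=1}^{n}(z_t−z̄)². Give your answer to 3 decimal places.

Mean z̄ = (60.6 + 62.9 + 58.5 + 52.7 + 62.1 + 60.3 + 56.7 + 56.3 + 63.3 + 64.0 + 55.1)/11 = 59.3182
Numerator Σ_{t=1}^{9}(z_t−z̄)(z_{t+2}−z̄) = -85.1261
Denominator Σ(z_t−z̄)² = 139.1764
r_2 = -85.1261 / 139.1764 = -0.612

-0.612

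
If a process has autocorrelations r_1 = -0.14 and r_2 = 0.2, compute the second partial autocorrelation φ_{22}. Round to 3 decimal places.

φ_{22} = (r_2 − r_1²) / (1 − r_1²)
r_1² = (-0.14)² = 0.0196
Numerator = 0.2 − 0.0196 = 0.1804; denominator = 1 − 0.0196 = 0.9804
φ_{22} = 0.1804 / 0.9804 = 0.184

0.184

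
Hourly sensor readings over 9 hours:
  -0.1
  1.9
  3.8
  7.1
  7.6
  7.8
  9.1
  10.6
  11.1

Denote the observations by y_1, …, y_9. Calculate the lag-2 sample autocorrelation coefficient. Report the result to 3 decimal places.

0.274

Mean ȳ = (-0.1 + 1.9 + 3.8 + 7.1 + 7.6 + 7.8 + 9.1 + 10.6 + 11.1)/9 = 6.5444
Σ(y_t−ȳ)(y_{t+2}−ȳ) = (18.2353) + (-2.5802) + (-2.8969) + (0.6975) + (2.6975) + (5.0920) + (11.6420) = 32.8872
Denominator Σ(y_t−ȳ)² = 119.9822
r_2 = 32.8872 / 119.9822 = 0.274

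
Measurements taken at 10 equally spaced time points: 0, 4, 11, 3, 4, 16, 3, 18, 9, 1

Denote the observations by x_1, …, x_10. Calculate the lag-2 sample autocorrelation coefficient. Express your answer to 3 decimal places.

Mean x̄ = (0 + 4 + 11 + 3 + 4 + 16 + 3 + 18 + 9 + 1)/10 = 6.9000
Numerator Σ_{t=1}^{8}(x_t−x̄)(x_{t+2}−x̄) = -25.7200
Denominator Σ(x_t−x̄)² = 356.9000
r_2 = -25.7200 / 356.9000 = -0.072

-0.072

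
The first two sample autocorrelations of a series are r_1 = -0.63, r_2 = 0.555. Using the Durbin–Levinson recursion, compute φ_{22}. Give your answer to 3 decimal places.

0.262

φ_{22} = (r_2 − r_1²) / (1 − r_1²)
r_1² = (-0.63)² = 0.3969
Numerator = 0.555 − 0.3969 = 0.1581; denominator = 1 − 0.3969 = 0.6031
φ_{22} = 0.1581 / 0.6031 = 0.262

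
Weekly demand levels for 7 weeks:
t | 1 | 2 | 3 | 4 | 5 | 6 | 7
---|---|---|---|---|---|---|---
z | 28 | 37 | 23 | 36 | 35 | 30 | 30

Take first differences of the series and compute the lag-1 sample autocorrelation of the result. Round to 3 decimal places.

First differences Δz: 9, -14, 13, -1, -5, 0
Mean of differences = 0.3333
Numerator Σ(Δz_t−Δz̄)(Δz_{t+1}−Δz̄) = -313.7778
Denominator Σ(Δz_t−Δz̄)² = 471.3333
r_1(Δz) = -313.7778 / 471.3333 = -0.666

-0.666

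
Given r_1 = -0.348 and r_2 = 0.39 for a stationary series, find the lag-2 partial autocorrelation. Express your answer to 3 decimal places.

φ_{22} = (r_2 − r_1²) / (1 − r_1²)
r_1² = (-0.348)² = 0.121104
Numerator = 0.39 − 0.1211 = 0.2689; denominator = 1 − 0.1211 = 0.8789
φ_{22} = 0.2689 / 0.8789 = 0.306

0.306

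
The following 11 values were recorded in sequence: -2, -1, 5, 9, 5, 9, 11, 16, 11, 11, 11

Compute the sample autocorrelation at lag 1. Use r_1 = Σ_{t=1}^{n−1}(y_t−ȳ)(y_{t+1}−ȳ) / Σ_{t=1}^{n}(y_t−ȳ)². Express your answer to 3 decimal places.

0.593

Mean ȳ = (-2 − 1 + 5 + 9 + 5 + 9 + 11 + 16 + 11 + 11 + 11)/11 = 7.7273
Numerator Σ_{t=1}^{10}(y_t−ȳ)(y_{t+1}−ȳ) = 178.0165
Denominator Σ(y_t−ȳ)² = 300.1818
r_1 = 178.0165 / 300.1818 = 0.593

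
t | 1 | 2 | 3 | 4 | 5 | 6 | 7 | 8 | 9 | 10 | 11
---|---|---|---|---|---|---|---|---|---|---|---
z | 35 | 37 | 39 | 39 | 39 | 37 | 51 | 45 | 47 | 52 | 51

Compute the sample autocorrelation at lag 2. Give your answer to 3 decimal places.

Mean z̄ = (35 + 37 + 39 + 39 + 39 + 37 + 51 + 45 + 47 + 52 + 51)/11 = 42.9091
Numerator Σ_{t=1}^{9}(z_t−z̄)(z_{t+2}−z̄) = 133.6198
Denominator Σ(z_t−z̄)² = 412.9091
r_2 = 133.6198 / 412.9091 = 0.324

0.324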